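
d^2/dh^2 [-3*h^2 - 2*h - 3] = -6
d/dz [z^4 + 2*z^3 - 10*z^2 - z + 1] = 4*z^3 + 6*z^2 - 20*z - 1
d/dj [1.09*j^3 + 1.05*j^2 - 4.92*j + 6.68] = 3.27*j^2 + 2.1*j - 4.92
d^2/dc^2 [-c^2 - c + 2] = -2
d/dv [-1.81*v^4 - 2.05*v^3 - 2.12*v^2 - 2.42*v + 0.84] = -7.24*v^3 - 6.15*v^2 - 4.24*v - 2.42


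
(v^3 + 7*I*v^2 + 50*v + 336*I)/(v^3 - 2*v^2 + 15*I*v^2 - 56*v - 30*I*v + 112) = (v^2 - I*v + 42)/(v^2 + v*(-2 + 7*I) - 14*I)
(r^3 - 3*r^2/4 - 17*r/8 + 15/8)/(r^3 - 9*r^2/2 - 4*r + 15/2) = (r - 5/4)/(r - 5)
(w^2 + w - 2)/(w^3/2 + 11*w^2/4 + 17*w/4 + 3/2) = 4*(w - 1)/(2*w^2 + 7*w + 3)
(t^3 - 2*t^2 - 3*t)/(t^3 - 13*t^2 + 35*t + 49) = t*(t - 3)/(t^2 - 14*t + 49)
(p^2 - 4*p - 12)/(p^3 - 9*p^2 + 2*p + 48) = (p - 6)/(p^2 - 11*p + 24)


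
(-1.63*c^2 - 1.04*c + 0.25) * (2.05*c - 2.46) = -3.3415*c^3 + 1.8778*c^2 + 3.0709*c - 0.615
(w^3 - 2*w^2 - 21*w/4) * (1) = w^3 - 2*w^2 - 21*w/4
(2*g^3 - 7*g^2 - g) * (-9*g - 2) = -18*g^4 + 59*g^3 + 23*g^2 + 2*g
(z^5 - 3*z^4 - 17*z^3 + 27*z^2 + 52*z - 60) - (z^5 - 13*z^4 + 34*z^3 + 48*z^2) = 10*z^4 - 51*z^3 - 21*z^2 + 52*z - 60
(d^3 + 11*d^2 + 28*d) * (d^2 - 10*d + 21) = d^5 + d^4 - 61*d^3 - 49*d^2 + 588*d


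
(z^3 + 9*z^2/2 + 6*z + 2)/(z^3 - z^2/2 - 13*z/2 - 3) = (z + 2)/(z - 3)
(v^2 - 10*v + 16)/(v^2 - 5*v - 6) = (-v^2 + 10*v - 16)/(-v^2 + 5*v + 6)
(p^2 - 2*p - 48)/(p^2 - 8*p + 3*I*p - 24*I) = (p + 6)/(p + 3*I)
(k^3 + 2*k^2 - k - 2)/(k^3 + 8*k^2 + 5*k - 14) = (k + 1)/(k + 7)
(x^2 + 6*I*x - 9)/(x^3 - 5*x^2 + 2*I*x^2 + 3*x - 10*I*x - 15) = (x + 3*I)/(x^2 - x*(5 + I) + 5*I)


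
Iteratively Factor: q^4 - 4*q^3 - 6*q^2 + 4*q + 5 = (q - 5)*(q^3 + q^2 - q - 1) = (q - 5)*(q + 1)*(q^2 - 1) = (q - 5)*(q - 1)*(q + 1)*(q + 1)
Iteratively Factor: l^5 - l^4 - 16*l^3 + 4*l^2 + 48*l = (l)*(l^4 - l^3 - 16*l^2 + 4*l + 48) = l*(l - 4)*(l^3 + 3*l^2 - 4*l - 12) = l*(l - 4)*(l + 2)*(l^2 + l - 6) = l*(l - 4)*(l - 2)*(l + 2)*(l + 3)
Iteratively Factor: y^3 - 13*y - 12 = (y - 4)*(y^2 + 4*y + 3) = (y - 4)*(y + 1)*(y + 3)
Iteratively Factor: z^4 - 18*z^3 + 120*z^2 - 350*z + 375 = (z - 3)*(z^3 - 15*z^2 + 75*z - 125) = (z - 5)*(z - 3)*(z^2 - 10*z + 25) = (z - 5)^2*(z - 3)*(z - 5)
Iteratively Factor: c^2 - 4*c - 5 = (c - 5)*(c + 1)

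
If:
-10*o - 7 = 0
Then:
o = -7/10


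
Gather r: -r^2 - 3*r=-r^2 - 3*r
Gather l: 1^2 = 1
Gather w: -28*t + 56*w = -28*t + 56*w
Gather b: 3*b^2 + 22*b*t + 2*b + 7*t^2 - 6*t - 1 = 3*b^2 + b*(22*t + 2) + 7*t^2 - 6*t - 1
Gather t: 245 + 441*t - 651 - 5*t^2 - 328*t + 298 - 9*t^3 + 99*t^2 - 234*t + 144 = -9*t^3 + 94*t^2 - 121*t + 36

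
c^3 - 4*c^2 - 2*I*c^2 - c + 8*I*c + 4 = (c - 4)*(c - I)^2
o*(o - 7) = o^2 - 7*o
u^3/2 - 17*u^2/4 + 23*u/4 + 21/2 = (u/2 + 1/2)*(u - 6)*(u - 7/2)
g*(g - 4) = g^2 - 4*g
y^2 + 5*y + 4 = (y + 1)*(y + 4)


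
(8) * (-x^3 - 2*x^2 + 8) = -8*x^3 - 16*x^2 + 64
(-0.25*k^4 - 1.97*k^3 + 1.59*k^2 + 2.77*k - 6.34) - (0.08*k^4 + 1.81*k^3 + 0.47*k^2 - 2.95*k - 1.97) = -0.33*k^4 - 3.78*k^3 + 1.12*k^2 + 5.72*k - 4.37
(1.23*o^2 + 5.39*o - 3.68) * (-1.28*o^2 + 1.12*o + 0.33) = -1.5744*o^4 - 5.5216*o^3 + 11.1531*o^2 - 2.3429*o - 1.2144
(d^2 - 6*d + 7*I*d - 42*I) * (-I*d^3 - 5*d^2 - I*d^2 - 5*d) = -I*d^5 + 2*d^4 + 5*I*d^4 - 10*d^3 - 29*I*d^3 - 12*d^2 + 175*I*d^2 + 210*I*d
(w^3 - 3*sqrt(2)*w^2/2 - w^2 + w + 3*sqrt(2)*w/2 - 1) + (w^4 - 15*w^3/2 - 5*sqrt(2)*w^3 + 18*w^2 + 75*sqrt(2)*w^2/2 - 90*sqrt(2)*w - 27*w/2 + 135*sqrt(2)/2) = w^4 - 5*sqrt(2)*w^3 - 13*w^3/2 + 17*w^2 + 36*sqrt(2)*w^2 - 177*sqrt(2)*w/2 - 25*w/2 - 1 + 135*sqrt(2)/2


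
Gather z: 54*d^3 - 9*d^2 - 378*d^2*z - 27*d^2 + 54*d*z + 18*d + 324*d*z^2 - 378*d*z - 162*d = 54*d^3 - 36*d^2 + 324*d*z^2 - 144*d + z*(-378*d^2 - 324*d)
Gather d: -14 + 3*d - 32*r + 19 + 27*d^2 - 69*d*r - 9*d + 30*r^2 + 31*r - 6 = 27*d^2 + d*(-69*r - 6) + 30*r^2 - r - 1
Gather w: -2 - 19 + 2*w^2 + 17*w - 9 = 2*w^2 + 17*w - 30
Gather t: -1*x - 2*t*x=-2*t*x - x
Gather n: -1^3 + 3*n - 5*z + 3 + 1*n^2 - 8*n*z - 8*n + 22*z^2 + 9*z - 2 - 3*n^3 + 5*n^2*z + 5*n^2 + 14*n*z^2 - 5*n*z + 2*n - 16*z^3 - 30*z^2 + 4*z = -3*n^3 + n^2*(5*z + 6) + n*(14*z^2 - 13*z - 3) - 16*z^3 - 8*z^2 + 8*z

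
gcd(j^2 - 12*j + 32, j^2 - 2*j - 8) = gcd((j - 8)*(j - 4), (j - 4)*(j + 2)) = j - 4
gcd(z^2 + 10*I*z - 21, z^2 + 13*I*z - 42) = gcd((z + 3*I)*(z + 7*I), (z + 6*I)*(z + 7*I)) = z + 7*I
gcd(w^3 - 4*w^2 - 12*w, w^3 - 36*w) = w^2 - 6*w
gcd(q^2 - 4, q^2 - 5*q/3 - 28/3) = 1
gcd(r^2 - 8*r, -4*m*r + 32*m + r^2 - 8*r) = r - 8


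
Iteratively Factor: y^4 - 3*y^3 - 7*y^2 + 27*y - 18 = (y - 3)*(y^3 - 7*y + 6) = (y - 3)*(y - 1)*(y^2 + y - 6) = (y - 3)*(y - 2)*(y - 1)*(y + 3)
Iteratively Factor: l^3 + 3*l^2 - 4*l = (l - 1)*(l^2 + 4*l) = (l - 1)*(l + 4)*(l)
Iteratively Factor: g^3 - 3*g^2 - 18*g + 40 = (g + 4)*(g^2 - 7*g + 10) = (g - 2)*(g + 4)*(g - 5)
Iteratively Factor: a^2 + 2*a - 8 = (a - 2)*(a + 4)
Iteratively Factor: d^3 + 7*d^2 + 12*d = (d + 4)*(d^2 + 3*d) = d*(d + 4)*(d + 3)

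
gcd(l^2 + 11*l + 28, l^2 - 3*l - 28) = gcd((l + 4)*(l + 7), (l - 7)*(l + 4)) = l + 4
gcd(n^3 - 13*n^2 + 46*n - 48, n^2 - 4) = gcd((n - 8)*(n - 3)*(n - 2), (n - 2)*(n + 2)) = n - 2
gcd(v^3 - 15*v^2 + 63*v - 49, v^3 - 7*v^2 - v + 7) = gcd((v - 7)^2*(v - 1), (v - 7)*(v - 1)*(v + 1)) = v^2 - 8*v + 7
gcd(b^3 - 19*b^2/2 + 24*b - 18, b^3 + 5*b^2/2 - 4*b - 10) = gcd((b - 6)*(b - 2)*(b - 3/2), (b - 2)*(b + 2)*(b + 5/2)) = b - 2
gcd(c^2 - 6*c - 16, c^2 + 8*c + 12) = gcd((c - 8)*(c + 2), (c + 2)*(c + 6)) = c + 2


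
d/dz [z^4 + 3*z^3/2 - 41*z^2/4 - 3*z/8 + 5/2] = 4*z^3 + 9*z^2/2 - 41*z/2 - 3/8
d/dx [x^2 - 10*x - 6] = 2*x - 10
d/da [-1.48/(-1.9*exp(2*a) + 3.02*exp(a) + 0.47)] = (4.4696 - 5.624*exp(a))*exp(a)/(-1.9*exp(2*a) + 3.02*exp(a) + 0.47)^2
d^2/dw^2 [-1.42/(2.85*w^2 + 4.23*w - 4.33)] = (23.0679*w^2 + 34.23762*w - 1.42*(5.7*w + 4.23)*(11.4*w + 8.46) - 35.04702)/(2.85*w^2 + 4.23*w - 4.33)^3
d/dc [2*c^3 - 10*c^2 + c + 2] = 6*c^2 - 20*c + 1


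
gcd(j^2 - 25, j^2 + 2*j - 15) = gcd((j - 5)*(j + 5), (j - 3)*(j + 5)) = j + 5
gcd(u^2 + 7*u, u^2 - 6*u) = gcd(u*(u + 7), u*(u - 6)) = u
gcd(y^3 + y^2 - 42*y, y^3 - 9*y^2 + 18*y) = y^2 - 6*y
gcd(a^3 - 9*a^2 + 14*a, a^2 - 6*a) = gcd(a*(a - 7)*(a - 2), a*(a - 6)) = a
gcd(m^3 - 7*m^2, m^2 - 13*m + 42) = m - 7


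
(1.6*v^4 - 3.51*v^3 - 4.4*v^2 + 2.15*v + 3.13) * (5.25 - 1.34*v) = -2.144*v^5 + 13.1034*v^4 - 12.5315*v^3 - 25.981*v^2 + 7.0933*v + 16.4325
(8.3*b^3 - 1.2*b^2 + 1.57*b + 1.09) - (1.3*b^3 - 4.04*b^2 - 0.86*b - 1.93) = 7.0*b^3 + 2.84*b^2 + 2.43*b + 3.02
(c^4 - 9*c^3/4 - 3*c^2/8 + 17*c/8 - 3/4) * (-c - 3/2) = -c^5 + 3*c^4/4 + 15*c^3/4 - 25*c^2/16 - 39*c/16 + 9/8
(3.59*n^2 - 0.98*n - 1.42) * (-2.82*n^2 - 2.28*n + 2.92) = -10.1238*n^4 - 5.4216*n^3 + 16.7216*n^2 + 0.376*n - 4.1464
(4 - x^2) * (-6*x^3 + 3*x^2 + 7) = 6*x^5 - 3*x^4 - 24*x^3 + 5*x^2 + 28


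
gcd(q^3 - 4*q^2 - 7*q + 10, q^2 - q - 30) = 1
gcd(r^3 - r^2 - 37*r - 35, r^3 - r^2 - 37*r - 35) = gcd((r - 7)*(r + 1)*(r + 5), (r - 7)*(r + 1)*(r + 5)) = r^3 - r^2 - 37*r - 35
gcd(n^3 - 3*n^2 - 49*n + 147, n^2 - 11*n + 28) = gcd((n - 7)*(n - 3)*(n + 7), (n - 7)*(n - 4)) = n - 7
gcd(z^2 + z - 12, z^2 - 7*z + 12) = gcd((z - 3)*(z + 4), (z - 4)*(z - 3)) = z - 3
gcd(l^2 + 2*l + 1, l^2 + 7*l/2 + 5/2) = l + 1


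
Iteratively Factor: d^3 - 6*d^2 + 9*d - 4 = (d - 1)*(d^2 - 5*d + 4) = (d - 4)*(d - 1)*(d - 1)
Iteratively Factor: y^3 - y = (y + 1)*(y^2 - y) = (y - 1)*(y + 1)*(y)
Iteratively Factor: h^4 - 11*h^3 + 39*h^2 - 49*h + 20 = (h - 5)*(h^3 - 6*h^2 + 9*h - 4) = (h - 5)*(h - 1)*(h^2 - 5*h + 4) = (h - 5)*(h - 1)^2*(h - 4)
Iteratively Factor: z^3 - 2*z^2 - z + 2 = (z - 1)*(z^2 - z - 2) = (z - 2)*(z - 1)*(z + 1)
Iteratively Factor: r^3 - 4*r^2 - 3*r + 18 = (r - 3)*(r^2 - r - 6) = (r - 3)^2*(r + 2)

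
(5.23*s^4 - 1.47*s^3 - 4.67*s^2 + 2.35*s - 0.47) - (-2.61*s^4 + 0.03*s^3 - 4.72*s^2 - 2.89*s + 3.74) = 7.84*s^4 - 1.5*s^3 + 0.0499999999999998*s^2 + 5.24*s - 4.21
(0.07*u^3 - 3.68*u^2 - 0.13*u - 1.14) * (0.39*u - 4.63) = 0.0273*u^4 - 1.7593*u^3 + 16.9877*u^2 + 0.1573*u + 5.2782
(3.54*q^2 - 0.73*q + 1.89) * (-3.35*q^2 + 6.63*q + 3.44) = -11.859*q^4 + 25.9157*q^3 + 1.0062*q^2 + 10.0195*q + 6.5016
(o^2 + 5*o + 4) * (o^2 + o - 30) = o^4 + 6*o^3 - 21*o^2 - 146*o - 120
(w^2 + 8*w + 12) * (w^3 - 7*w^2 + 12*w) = w^5 + w^4 - 32*w^3 + 12*w^2 + 144*w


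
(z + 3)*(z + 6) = z^2 + 9*z + 18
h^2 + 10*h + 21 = (h + 3)*(h + 7)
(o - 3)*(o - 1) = o^2 - 4*o + 3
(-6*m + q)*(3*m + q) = -18*m^2 - 3*m*q + q^2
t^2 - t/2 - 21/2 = (t - 7/2)*(t + 3)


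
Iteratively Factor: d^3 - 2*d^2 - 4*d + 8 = (d - 2)*(d^2 - 4) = (d - 2)^2*(d + 2)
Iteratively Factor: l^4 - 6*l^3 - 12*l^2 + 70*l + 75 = (l - 5)*(l^3 - l^2 - 17*l - 15) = (l - 5)*(l + 3)*(l^2 - 4*l - 5) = (l - 5)^2*(l + 3)*(l + 1)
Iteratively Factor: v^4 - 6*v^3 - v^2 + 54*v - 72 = (v - 2)*(v^3 - 4*v^2 - 9*v + 36) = (v - 2)*(v + 3)*(v^2 - 7*v + 12) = (v - 3)*(v - 2)*(v + 3)*(v - 4)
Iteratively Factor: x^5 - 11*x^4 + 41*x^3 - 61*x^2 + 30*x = (x - 5)*(x^4 - 6*x^3 + 11*x^2 - 6*x) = (x - 5)*(x - 1)*(x^3 - 5*x^2 + 6*x) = (x - 5)*(x - 2)*(x - 1)*(x^2 - 3*x) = x*(x - 5)*(x - 2)*(x - 1)*(x - 3)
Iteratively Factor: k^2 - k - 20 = (k + 4)*(k - 5)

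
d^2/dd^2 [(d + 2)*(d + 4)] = 2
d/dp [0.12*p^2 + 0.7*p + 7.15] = 0.24*p + 0.7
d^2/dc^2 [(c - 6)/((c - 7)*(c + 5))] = 2*(c^3 - 18*c^2 + 141*c - 304)/(c^6 - 6*c^5 - 93*c^4 + 412*c^3 + 3255*c^2 - 7350*c - 42875)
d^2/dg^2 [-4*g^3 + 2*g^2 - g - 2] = 4 - 24*g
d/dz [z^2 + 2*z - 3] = 2*z + 2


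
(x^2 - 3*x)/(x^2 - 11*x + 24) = x/(x - 8)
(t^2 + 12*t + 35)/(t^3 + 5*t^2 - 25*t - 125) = (t + 7)/(t^2 - 25)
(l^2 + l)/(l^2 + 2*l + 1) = l/(l + 1)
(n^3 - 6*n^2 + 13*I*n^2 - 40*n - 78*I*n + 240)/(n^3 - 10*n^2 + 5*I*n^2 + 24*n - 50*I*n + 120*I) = (n + 8*I)/(n - 4)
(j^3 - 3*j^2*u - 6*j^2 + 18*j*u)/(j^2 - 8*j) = (j^2 - 3*j*u - 6*j + 18*u)/(j - 8)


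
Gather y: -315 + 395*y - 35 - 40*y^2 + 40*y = -40*y^2 + 435*y - 350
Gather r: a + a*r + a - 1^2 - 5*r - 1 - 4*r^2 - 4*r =2*a - 4*r^2 + r*(a - 9) - 2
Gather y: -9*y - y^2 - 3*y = -y^2 - 12*y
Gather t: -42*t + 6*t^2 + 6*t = 6*t^2 - 36*t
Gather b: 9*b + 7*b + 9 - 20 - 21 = 16*b - 32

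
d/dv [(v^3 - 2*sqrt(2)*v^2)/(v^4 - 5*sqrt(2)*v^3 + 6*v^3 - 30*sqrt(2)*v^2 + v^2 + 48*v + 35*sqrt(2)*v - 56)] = v*(-v*(v - 2*sqrt(2))*(4*v^3 - 15*sqrt(2)*v^2 + 18*v^2 - 60*sqrt(2)*v + 2*v + 48 + 35*sqrt(2)) + (3*v - 4*sqrt(2))*(v^4 - 5*sqrt(2)*v^3 + 6*v^3 - 30*sqrt(2)*v^2 + v^2 + 48*v + 35*sqrt(2)*v - 56))/(v^4 - 5*sqrt(2)*v^3 + 6*v^3 - 30*sqrt(2)*v^2 + v^2 + 48*v + 35*sqrt(2)*v - 56)^2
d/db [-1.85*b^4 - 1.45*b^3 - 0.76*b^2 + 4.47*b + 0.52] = -7.4*b^3 - 4.35*b^2 - 1.52*b + 4.47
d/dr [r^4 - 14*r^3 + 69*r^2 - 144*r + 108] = 4*r^3 - 42*r^2 + 138*r - 144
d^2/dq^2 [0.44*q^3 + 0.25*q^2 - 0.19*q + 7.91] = 2.64*q + 0.5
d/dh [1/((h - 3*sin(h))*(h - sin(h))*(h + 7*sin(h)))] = (-3*h^2*cos(h) - 3*h^2 - 6*h*sin(h) + 25*h*sin(2*h) - 63*cos(h)/4 - 25*cos(2*h)/2 + 63*cos(3*h)/4 + 25/2)/((h - 3*sin(h))^2*(h - sin(h))^2*(h + 7*sin(h))^2)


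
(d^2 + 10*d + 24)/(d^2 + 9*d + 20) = (d + 6)/(d + 5)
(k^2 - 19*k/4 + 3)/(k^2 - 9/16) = 4*(k - 4)/(4*k + 3)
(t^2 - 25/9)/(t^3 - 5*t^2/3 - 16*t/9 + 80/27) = 3*(3*t + 5)/(9*t^2 - 16)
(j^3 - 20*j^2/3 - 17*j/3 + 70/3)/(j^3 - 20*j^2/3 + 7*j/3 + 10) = (j^2 - 5*j - 14)/(j^2 - 5*j - 6)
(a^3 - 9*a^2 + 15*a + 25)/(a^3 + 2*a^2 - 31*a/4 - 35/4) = 4*(a^2 - 10*a + 25)/(4*a^2 + 4*a - 35)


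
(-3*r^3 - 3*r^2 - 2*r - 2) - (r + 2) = -3*r^3 - 3*r^2 - 3*r - 4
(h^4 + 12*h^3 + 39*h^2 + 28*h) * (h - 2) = h^5 + 10*h^4 + 15*h^3 - 50*h^2 - 56*h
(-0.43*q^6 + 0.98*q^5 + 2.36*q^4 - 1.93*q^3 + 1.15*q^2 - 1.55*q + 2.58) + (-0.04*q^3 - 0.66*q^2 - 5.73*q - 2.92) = -0.43*q^6 + 0.98*q^5 + 2.36*q^4 - 1.97*q^3 + 0.49*q^2 - 7.28*q - 0.34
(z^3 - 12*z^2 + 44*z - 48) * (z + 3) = z^4 - 9*z^3 + 8*z^2 + 84*z - 144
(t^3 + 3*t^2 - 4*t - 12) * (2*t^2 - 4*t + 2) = 2*t^5 + 2*t^4 - 18*t^3 - 2*t^2 + 40*t - 24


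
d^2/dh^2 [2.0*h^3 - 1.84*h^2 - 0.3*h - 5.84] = 12.0*h - 3.68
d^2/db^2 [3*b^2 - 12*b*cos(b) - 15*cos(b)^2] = 12*b*cos(b) - 60*sin(b)^2 + 24*sin(b) + 36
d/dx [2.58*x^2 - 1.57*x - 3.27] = 5.16*x - 1.57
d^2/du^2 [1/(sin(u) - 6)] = (-6*sin(u) + cos(u)^2 + 1)/(sin(u) - 6)^3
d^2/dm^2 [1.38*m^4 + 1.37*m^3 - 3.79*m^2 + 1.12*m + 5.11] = 16.56*m^2 + 8.22*m - 7.58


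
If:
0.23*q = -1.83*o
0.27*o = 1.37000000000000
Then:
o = 5.07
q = -40.37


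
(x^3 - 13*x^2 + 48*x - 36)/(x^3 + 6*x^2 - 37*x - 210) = (x^2 - 7*x + 6)/(x^2 + 12*x + 35)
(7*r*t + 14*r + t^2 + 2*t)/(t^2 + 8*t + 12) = (7*r + t)/(t + 6)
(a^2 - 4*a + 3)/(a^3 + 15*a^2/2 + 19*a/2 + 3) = 2*(a^2 - 4*a + 3)/(2*a^3 + 15*a^2 + 19*a + 6)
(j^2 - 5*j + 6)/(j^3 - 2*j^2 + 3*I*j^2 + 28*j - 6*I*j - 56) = (j - 3)/(j^2 + 3*I*j + 28)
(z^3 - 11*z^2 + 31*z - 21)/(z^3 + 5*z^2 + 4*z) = (z^3 - 11*z^2 + 31*z - 21)/(z*(z^2 + 5*z + 4))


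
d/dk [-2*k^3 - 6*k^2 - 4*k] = -6*k^2 - 12*k - 4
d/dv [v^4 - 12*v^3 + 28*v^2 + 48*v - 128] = 4*v^3 - 36*v^2 + 56*v + 48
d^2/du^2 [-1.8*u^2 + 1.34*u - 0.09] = -3.60000000000000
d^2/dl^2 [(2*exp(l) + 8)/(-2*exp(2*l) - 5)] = (-8*exp(4*l) - 128*exp(3*l) + 120*exp(2*l) + 320*exp(l) - 50)*exp(l)/(8*exp(6*l) + 60*exp(4*l) + 150*exp(2*l) + 125)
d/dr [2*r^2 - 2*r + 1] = 4*r - 2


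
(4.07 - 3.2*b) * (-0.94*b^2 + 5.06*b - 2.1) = 3.008*b^3 - 20.0178*b^2 + 27.3142*b - 8.547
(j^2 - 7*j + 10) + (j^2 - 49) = 2*j^2 - 7*j - 39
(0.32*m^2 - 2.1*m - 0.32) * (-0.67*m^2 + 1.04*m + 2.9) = -0.2144*m^4 + 1.7398*m^3 - 1.0416*m^2 - 6.4228*m - 0.928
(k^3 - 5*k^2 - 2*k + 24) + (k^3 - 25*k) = 2*k^3 - 5*k^2 - 27*k + 24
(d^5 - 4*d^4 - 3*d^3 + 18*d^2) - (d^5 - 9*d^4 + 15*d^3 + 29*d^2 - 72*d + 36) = 5*d^4 - 18*d^3 - 11*d^2 + 72*d - 36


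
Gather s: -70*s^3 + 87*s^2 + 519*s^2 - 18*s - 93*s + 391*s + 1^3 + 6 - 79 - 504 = -70*s^3 + 606*s^2 + 280*s - 576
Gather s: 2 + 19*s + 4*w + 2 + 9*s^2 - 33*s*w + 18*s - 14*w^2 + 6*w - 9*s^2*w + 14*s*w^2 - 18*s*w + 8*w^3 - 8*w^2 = s^2*(9 - 9*w) + s*(14*w^2 - 51*w + 37) + 8*w^3 - 22*w^2 + 10*w + 4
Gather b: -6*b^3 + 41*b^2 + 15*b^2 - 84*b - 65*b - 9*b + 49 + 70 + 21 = -6*b^3 + 56*b^2 - 158*b + 140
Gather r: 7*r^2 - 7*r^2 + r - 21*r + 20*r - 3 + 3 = 0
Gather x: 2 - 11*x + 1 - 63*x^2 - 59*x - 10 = -63*x^2 - 70*x - 7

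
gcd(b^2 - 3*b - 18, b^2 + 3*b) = b + 3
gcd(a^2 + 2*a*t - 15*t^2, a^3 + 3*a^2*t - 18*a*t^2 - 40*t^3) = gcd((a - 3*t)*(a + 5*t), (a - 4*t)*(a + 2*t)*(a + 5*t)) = a + 5*t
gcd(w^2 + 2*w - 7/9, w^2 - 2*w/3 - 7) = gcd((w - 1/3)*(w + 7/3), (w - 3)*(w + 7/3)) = w + 7/3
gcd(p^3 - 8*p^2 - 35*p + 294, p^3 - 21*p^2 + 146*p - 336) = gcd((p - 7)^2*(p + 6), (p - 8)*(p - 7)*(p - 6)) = p - 7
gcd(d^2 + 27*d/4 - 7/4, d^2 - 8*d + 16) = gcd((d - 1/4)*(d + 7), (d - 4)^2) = 1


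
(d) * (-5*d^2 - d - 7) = -5*d^3 - d^2 - 7*d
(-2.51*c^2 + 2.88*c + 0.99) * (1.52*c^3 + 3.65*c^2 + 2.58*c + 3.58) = -3.8152*c^5 - 4.7839*c^4 + 5.541*c^3 + 2.0581*c^2 + 12.8646*c + 3.5442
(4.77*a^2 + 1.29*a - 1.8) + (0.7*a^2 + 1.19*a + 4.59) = 5.47*a^2 + 2.48*a + 2.79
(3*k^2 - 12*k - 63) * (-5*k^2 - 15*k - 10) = -15*k^4 + 15*k^3 + 465*k^2 + 1065*k + 630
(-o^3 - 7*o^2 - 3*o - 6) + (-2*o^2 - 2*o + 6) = -o^3 - 9*o^2 - 5*o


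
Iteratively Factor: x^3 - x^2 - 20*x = (x)*(x^2 - x - 20) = x*(x + 4)*(x - 5)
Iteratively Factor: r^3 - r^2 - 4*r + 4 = (r - 2)*(r^2 + r - 2) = (r - 2)*(r + 2)*(r - 1)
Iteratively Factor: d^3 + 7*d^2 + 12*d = (d + 3)*(d^2 + 4*d) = d*(d + 3)*(d + 4)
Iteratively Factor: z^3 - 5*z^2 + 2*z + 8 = (z - 2)*(z^2 - 3*z - 4) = (z - 2)*(z + 1)*(z - 4)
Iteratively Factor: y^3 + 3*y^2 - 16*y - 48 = (y + 4)*(y^2 - y - 12) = (y + 3)*(y + 4)*(y - 4)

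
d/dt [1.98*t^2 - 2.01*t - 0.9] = 3.96*t - 2.01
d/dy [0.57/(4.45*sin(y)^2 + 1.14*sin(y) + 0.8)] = -(5.073*sin(y) + 0.6498)*cos(y)/(4.45*sin(y)^2 + 1.14*sin(y) + 0.8)^2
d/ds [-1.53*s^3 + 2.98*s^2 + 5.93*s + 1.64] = -4.59*s^2 + 5.96*s + 5.93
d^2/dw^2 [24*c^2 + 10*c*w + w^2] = 2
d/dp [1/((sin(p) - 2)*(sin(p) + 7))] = -(2*sin(p) + 5)*cos(p)/((sin(p) - 2)^2*(sin(p) + 7)^2)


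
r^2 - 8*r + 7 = (r - 7)*(r - 1)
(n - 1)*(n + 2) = n^2 + n - 2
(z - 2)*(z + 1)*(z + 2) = z^3 + z^2 - 4*z - 4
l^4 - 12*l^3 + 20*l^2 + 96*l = l*(l - 8)*(l - 6)*(l + 2)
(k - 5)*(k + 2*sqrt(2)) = k^2 - 5*k + 2*sqrt(2)*k - 10*sqrt(2)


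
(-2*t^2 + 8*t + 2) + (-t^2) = -3*t^2 + 8*t + 2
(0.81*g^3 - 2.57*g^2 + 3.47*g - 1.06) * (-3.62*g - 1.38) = -2.9322*g^4 + 8.1856*g^3 - 9.0148*g^2 - 0.9514*g + 1.4628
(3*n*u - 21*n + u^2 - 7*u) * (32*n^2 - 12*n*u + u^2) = 96*n^3*u - 672*n^3 - 4*n^2*u^2 + 28*n^2*u - 9*n*u^3 + 63*n*u^2 + u^4 - 7*u^3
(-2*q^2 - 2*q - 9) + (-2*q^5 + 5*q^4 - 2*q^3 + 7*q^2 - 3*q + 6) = -2*q^5 + 5*q^4 - 2*q^3 + 5*q^2 - 5*q - 3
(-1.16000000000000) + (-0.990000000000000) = -2.15000000000000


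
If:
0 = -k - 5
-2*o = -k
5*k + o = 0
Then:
No Solution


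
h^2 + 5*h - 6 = (h - 1)*(h + 6)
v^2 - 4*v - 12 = (v - 6)*(v + 2)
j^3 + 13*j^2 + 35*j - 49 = (j - 1)*(j + 7)^2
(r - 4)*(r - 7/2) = r^2 - 15*r/2 + 14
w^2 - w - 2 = (w - 2)*(w + 1)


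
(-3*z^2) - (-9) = 9 - 3*z^2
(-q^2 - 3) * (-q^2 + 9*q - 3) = q^4 - 9*q^3 + 6*q^2 - 27*q + 9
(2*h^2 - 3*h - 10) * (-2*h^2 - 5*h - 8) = -4*h^4 - 4*h^3 + 19*h^2 + 74*h + 80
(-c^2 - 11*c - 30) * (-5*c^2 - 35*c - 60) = 5*c^4 + 90*c^3 + 595*c^2 + 1710*c + 1800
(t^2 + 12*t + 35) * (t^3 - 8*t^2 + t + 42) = t^5 + 4*t^4 - 60*t^3 - 226*t^2 + 539*t + 1470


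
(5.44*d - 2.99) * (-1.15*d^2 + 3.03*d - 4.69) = -6.256*d^3 + 19.9217*d^2 - 34.5733*d + 14.0231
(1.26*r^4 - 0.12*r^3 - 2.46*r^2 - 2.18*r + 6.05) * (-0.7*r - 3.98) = -0.882*r^5 - 4.9308*r^4 + 2.1996*r^3 + 11.3168*r^2 + 4.4414*r - 24.079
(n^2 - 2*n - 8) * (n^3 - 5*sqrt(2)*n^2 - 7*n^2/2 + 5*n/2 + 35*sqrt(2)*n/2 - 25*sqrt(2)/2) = n^5 - 5*sqrt(2)*n^4 - 11*n^4/2 + 3*n^3/2 + 55*sqrt(2)*n^3/2 - 15*sqrt(2)*n^2/2 + 23*n^2 - 115*sqrt(2)*n - 20*n + 100*sqrt(2)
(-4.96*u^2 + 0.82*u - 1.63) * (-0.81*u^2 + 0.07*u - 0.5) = 4.0176*u^4 - 1.0114*u^3 + 3.8577*u^2 - 0.5241*u + 0.815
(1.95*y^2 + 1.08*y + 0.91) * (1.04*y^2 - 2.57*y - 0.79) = 2.028*y^4 - 3.8883*y^3 - 3.3697*y^2 - 3.1919*y - 0.7189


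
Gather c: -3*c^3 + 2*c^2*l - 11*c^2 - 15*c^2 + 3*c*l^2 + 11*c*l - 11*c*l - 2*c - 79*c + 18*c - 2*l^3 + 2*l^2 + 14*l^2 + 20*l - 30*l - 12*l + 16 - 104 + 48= -3*c^3 + c^2*(2*l - 26) + c*(3*l^2 - 63) - 2*l^3 + 16*l^2 - 22*l - 40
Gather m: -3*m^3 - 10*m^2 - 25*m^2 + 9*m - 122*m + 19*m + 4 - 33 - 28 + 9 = -3*m^3 - 35*m^2 - 94*m - 48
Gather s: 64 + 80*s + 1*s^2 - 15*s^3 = -15*s^3 + s^2 + 80*s + 64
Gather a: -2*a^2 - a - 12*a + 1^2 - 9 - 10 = -2*a^2 - 13*a - 18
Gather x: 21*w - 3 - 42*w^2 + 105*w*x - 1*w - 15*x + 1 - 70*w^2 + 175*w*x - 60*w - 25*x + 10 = -112*w^2 - 40*w + x*(280*w - 40) + 8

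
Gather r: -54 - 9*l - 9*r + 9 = -9*l - 9*r - 45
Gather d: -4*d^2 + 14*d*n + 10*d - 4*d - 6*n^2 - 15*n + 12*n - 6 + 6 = -4*d^2 + d*(14*n + 6) - 6*n^2 - 3*n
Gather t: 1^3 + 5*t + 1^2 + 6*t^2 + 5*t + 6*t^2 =12*t^2 + 10*t + 2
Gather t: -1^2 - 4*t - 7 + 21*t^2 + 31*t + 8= 21*t^2 + 27*t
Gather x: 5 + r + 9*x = r + 9*x + 5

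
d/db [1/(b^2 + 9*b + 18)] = (-2*b - 9)/(b^2 + 9*b + 18)^2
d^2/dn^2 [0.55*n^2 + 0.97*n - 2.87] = 1.10000000000000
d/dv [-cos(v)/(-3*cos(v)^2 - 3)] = -sin(v)^3/(3*(cos(v)^2 + 1)^2)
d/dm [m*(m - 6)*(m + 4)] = 3*m^2 - 4*m - 24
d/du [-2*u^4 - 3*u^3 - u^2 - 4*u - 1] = -8*u^3 - 9*u^2 - 2*u - 4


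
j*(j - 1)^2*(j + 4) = j^4 + 2*j^3 - 7*j^2 + 4*j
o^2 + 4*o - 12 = (o - 2)*(o + 6)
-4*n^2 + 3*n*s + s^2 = (-n + s)*(4*n + s)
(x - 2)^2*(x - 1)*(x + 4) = x^4 - x^3 - 12*x^2 + 28*x - 16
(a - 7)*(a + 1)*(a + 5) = a^3 - a^2 - 37*a - 35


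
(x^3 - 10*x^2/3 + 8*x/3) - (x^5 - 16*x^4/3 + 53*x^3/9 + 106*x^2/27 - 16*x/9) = -x^5 + 16*x^4/3 - 44*x^3/9 - 196*x^2/27 + 40*x/9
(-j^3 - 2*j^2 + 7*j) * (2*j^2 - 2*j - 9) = -2*j^5 - 2*j^4 + 27*j^3 + 4*j^2 - 63*j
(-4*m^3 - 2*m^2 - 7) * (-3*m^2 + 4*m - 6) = 12*m^5 - 10*m^4 + 16*m^3 + 33*m^2 - 28*m + 42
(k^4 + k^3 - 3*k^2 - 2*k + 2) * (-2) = -2*k^4 - 2*k^3 + 6*k^2 + 4*k - 4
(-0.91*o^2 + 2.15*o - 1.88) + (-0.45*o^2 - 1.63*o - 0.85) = -1.36*o^2 + 0.52*o - 2.73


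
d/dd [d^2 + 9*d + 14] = 2*d + 9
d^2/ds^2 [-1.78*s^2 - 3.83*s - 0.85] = -3.56000000000000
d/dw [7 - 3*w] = -3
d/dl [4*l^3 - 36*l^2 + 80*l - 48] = 12*l^2 - 72*l + 80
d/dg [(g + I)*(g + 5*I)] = 2*g + 6*I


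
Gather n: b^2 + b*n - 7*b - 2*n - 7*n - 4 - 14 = b^2 - 7*b + n*(b - 9) - 18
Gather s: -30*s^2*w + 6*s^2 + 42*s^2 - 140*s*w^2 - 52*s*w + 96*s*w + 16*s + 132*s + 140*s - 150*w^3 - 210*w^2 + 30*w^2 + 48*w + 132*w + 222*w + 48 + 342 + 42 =s^2*(48 - 30*w) + s*(-140*w^2 + 44*w + 288) - 150*w^3 - 180*w^2 + 402*w + 432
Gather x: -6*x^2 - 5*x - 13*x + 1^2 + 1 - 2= -6*x^2 - 18*x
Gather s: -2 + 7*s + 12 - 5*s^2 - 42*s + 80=-5*s^2 - 35*s + 90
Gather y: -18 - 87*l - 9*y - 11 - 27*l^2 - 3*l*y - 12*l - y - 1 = -27*l^2 - 99*l + y*(-3*l - 10) - 30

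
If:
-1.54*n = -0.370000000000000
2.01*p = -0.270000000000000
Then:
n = 0.24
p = -0.13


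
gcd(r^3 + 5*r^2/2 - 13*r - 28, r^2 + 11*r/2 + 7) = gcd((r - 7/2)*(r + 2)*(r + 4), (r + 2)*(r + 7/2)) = r + 2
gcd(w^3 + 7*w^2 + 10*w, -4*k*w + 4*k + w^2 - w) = 1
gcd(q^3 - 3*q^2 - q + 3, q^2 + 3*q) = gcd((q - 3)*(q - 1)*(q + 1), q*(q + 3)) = 1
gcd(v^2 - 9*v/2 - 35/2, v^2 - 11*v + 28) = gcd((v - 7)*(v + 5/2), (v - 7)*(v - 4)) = v - 7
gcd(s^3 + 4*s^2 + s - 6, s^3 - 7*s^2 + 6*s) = s - 1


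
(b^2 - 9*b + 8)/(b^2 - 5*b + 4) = (b - 8)/(b - 4)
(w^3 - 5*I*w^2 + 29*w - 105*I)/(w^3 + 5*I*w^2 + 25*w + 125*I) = (w^2 - 10*I*w - 21)/(w^2 + 25)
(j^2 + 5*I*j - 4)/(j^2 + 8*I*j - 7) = (j + 4*I)/(j + 7*I)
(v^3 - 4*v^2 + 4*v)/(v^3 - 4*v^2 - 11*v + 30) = v*(v - 2)/(v^2 - 2*v - 15)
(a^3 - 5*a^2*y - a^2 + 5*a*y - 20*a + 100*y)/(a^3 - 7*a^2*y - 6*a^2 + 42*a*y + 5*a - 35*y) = (-a^2 + 5*a*y - 4*a + 20*y)/(-a^2 + 7*a*y + a - 7*y)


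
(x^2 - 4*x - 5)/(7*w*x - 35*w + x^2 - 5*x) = (x + 1)/(7*w + x)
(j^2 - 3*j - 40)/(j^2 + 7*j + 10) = (j - 8)/(j + 2)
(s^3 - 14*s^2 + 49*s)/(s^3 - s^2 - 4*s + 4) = s*(s^2 - 14*s + 49)/(s^3 - s^2 - 4*s + 4)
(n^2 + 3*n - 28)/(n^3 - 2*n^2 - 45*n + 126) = (n - 4)/(n^2 - 9*n + 18)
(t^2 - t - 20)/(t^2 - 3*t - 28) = (t - 5)/(t - 7)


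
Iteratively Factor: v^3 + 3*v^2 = (v)*(v^2 + 3*v) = v*(v + 3)*(v)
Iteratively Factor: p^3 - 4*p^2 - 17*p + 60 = (p - 3)*(p^2 - p - 20) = (p - 3)*(p + 4)*(p - 5)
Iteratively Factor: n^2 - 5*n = (n - 5)*(n)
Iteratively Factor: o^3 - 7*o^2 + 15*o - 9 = (o - 3)*(o^2 - 4*o + 3) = (o - 3)*(o - 1)*(o - 3)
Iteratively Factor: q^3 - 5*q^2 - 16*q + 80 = (q - 5)*(q^2 - 16) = (q - 5)*(q - 4)*(q + 4)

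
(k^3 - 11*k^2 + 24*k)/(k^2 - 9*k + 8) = k*(k - 3)/(k - 1)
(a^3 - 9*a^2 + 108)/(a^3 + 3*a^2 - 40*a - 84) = (a^2 - 3*a - 18)/(a^2 + 9*a + 14)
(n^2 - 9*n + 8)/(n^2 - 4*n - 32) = (n - 1)/(n + 4)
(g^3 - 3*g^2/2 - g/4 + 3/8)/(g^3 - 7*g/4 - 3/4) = (g - 1/2)/(g + 1)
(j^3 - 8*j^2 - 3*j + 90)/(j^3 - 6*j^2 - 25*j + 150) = (j + 3)/(j + 5)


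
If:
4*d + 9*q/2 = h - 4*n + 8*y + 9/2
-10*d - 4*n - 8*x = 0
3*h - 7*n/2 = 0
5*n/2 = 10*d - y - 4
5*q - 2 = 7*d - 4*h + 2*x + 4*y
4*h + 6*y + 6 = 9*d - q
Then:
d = -19/39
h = -1351/312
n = -193/52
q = 701/156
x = 769/312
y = 127/312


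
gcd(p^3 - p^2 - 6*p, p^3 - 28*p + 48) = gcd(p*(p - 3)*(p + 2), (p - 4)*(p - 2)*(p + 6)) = 1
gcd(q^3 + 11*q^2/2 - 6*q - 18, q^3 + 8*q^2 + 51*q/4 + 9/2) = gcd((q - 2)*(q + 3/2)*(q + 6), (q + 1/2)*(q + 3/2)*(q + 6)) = q^2 + 15*q/2 + 9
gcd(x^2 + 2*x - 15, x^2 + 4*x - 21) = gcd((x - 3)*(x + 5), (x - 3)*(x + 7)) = x - 3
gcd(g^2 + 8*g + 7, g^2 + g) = g + 1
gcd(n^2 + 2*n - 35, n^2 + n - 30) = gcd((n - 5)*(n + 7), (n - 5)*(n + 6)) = n - 5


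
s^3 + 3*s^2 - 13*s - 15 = (s - 3)*(s + 1)*(s + 5)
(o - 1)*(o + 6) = o^2 + 5*o - 6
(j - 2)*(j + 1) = j^2 - j - 2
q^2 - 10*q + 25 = (q - 5)^2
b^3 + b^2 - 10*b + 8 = (b - 2)*(b - 1)*(b + 4)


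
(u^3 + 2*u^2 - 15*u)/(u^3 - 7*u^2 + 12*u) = (u + 5)/(u - 4)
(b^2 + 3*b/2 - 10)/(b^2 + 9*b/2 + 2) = (2*b - 5)/(2*b + 1)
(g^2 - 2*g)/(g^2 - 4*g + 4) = g/(g - 2)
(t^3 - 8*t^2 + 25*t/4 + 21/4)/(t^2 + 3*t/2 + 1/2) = (2*t^2 - 17*t + 21)/(2*(t + 1))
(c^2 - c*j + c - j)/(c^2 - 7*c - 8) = (c - j)/(c - 8)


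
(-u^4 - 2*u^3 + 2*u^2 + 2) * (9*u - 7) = -9*u^5 - 11*u^4 + 32*u^3 - 14*u^2 + 18*u - 14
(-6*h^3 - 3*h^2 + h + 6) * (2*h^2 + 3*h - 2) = -12*h^5 - 24*h^4 + 5*h^3 + 21*h^2 + 16*h - 12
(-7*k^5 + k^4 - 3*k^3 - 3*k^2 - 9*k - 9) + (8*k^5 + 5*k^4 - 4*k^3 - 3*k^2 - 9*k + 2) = k^5 + 6*k^4 - 7*k^3 - 6*k^2 - 18*k - 7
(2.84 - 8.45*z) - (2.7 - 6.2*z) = 0.14 - 2.25*z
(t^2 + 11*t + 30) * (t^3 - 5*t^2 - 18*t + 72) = t^5 + 6*t^4 - 43*t^3 - 276*t^2 + 252*t + 2160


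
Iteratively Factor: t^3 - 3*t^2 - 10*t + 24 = (t - 2)*(t^2 - t - 12) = (t - 4)*(t - 2)*(t + 3)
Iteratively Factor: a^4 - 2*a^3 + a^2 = (a - 1)*(a^3 - a^2) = a*(a - 1)*(a^2 - a) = a^2*(a - 1)*(a - 1)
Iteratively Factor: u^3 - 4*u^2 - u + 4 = (u + 1)*(u^2 - 5*u + 4) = (u - 4)*(u + 1)*(u - 1)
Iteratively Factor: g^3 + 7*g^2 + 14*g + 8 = (g + 2)*(g^2 + 5*g + 4) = (g + 2)*(g + 4)*(g + 1)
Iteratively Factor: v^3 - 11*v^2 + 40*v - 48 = (v - 3)*(v^2 - 8*v + 16) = (v - 4)*(v - 3)*(v - 4)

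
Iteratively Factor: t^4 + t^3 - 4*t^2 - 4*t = (t + 2)*(t^3 - t^2 - 2*t) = (t + 1)*(t + 2)*(t^2 - 2*t) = t*(t + 1)*(t + 2)*(t - 2)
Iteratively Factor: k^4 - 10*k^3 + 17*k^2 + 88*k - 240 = (k - 4)*(k^3 - 6*k^2 - 7*k + 60) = (k - 5)*(k - 4)*(k^2 - k - 12) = (k - 5)*(k - 4)^2*(k + 3)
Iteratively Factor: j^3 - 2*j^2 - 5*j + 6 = (j - 1)*(j^2 - j - 6) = (j - 3)*(j - 1)*(j + 2)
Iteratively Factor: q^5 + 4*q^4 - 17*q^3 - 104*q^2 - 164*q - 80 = (q - 5)*(q^4 + 9*q^3 + 28*q^2 + 36*q + 16) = (q - 5)*(q + 2)*(q^3 + 7*q^2 + 14*q + 8) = (q - 5)*(q + 2)*(q + 4)*(q^2 + 3*q + 2) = (q - 5)*(q + 1)*(q + 2)*(q + 4)*(q + 2)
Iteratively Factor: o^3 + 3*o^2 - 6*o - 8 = (o + 4)*(o^2 - o - 2) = (o - 2)*(o + 4)*(o + 1)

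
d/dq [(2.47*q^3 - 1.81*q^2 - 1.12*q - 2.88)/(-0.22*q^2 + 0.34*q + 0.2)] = (-0.5434*q^4 + 1.6796*q^3 + 0.6202*q^2 - 1.9912*q + 0.7552)/(0.0484*q^4 - 0.1496*q^3 + 0.0276*q^2 + 0.136*q + 0.04)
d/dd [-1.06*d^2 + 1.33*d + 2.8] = 1.33 - 2.12*d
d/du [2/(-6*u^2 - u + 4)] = 2*(12*u + 1)/(6*u^2 + u - 4)^2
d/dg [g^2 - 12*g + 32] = 2*g - 12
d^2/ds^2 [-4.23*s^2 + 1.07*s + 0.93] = -8.46000000000000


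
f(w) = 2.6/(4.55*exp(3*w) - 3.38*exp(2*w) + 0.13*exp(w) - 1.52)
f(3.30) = 0.00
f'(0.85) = -0.24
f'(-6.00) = 0.00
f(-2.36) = -1.69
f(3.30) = 0.00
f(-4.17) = -1.71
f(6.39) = 0.00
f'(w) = 2.6*(-13.65*exp(3*w) + 6.76*exp(2*w) - 0.13*exp(w))/(4.55*exp(3*w) - 3.38*exp(2*w) + 0.13*exp(w) - 1.52)^2 = (-35.49*exp(2*w) + 17.576*exp(w) - 0.338)*exp(w)/(4.55*exp(3*w) - 3.38*exp(2*w) + 0.13*exp(w) - 1.52)^2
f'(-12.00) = 0.00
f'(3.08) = -0.00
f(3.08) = 0.00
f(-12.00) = -1.71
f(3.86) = 0.00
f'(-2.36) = 0.04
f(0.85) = 0.07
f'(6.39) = -0.00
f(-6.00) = -1.71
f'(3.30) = -0.00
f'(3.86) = -0.00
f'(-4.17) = -0.00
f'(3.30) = -0.00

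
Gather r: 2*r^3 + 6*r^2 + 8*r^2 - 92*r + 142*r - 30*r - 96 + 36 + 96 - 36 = 2*r^3 + 14*r^2 + 20*r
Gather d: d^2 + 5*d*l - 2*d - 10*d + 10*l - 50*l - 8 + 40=d^2 + d*(5*l - 12) - 40*l + 32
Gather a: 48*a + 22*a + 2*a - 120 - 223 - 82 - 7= 72*a - 432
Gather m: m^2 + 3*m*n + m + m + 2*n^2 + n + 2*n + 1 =m^2 + m*(3*n + 2) + 2*n^2 + 3*n + 1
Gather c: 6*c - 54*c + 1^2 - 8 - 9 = -48*c - 16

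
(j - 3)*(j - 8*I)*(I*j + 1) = I*j^3 + 9*j^2 - 3*I*j^2 - 27*j - 8*I*j + 24*I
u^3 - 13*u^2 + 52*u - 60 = (u - 6)*(u - 5)*(u - 2)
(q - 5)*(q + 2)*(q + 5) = q^3 + 2*q^2 - 25*q - 50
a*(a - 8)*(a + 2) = a^3 - 6*a^2 - 16*a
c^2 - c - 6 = (c - 3)*(c + 2)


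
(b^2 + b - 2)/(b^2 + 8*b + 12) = (b - 1)/(b + 6)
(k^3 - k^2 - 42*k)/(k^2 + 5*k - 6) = k*(k - 7)/(k - 1)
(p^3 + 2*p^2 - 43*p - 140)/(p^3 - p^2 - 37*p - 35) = (p + 4)/(p + 1)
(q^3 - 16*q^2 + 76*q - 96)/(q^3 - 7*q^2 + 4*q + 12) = (q - 8)/(q + 1)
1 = 1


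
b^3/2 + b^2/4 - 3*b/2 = b*(b/2 + 1)*(b - 3/2)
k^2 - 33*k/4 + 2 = (k - 8)*(k - 1/4)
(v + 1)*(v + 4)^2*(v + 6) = v^4 + 15*v^3 + 78*v^2 + 160*v + 96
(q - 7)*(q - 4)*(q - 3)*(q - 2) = q^4 - 16*q^3 + 89*q^2 - 206*q + 168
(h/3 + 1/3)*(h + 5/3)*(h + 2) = h^3/3 + 14*h^2/9 + 7*h/3 + 10/9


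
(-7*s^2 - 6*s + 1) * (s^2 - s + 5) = -7*s^4 + s^3 - 28*s^2 - 31*s + 5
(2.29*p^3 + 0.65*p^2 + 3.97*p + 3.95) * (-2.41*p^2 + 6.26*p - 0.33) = -5.5189*p^5 + 12.7689*p^4 - 6.2544*p^3 + 15.1182*p^2 + 23.4169*p - 1.3035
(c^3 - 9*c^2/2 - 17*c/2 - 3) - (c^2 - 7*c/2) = c^3 - 11*c^2/2 - 5*c - 3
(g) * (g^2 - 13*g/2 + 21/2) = g^3 - 13*g^2/2 + 21*g/2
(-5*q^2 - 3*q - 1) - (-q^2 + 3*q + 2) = -4*q^2 - 6*q - 3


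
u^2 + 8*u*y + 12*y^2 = (u + 2*y)*(u + 6*y)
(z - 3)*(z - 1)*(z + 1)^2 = z^4 - 2*z^3 - 4*z^2 + 2*z + 3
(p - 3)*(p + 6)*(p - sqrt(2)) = p^3 - sqrt(2)*p^2 + 3*p^2 - 18*p - 3*sqrt(2)*p + 18*sqrt(2)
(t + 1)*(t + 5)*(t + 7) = t^3 + 13*t^2 + 47*t + 35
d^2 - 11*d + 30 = (d - 6)*(d - 5)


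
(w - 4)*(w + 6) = w^2 + 2*w - 24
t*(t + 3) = t^2 + 3*t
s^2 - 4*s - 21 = (s - 7)*(s + 3)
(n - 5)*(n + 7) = n^2 + 2*n - 35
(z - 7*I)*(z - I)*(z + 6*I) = z^3 - 2*I*z^2 + 41*z - 42*I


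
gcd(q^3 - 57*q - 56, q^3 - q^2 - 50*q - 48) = q^2 - 7*q - 8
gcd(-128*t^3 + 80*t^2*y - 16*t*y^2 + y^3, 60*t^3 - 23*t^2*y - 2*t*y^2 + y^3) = -4*t + y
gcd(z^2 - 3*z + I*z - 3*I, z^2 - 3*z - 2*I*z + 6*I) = z - 3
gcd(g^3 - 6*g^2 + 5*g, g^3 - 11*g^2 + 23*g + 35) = g - 5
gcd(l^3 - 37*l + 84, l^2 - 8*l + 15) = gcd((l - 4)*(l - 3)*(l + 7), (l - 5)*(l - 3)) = l - 3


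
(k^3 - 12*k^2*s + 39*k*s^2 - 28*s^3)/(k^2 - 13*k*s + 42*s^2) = (-k^2 + 5*k*s - 4*s^2)/(-k + 6*s)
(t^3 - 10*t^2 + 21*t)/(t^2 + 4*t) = (t^2 - 10*t + 21)/(t + 4)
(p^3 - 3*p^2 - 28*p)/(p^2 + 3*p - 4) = p*(p - 7)/(p - 1)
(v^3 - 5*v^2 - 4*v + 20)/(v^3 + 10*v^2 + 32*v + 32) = (v^2 - 7*v + 10)/(v^2 + 8*v + 16)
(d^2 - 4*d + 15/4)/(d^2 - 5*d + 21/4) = (2*d - 5)/(2*d - 7)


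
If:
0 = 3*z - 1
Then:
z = 1/3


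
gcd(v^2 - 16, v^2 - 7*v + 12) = v - 4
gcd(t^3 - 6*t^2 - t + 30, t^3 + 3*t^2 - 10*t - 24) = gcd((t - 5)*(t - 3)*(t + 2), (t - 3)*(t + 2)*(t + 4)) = t^2 - t - 6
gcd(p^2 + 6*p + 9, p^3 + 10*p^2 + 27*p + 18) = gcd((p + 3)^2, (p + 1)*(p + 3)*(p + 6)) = p + 3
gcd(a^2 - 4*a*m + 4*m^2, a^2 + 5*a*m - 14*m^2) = a - 2*m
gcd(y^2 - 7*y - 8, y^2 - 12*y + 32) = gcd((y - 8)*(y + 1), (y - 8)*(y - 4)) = y - 8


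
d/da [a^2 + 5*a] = 2*a + 5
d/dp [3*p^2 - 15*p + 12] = 6*p - 15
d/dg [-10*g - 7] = -10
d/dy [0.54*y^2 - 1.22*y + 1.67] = 1.08*y - 1.22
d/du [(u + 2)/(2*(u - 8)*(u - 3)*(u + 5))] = (-u^3 + 12*u + 91)/(u^6 - 12*u^5 - 26*u^4 + 612*u^3 - 479*u^2 - 7440*u + 14400)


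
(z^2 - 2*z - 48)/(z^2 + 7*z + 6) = (z - 8)/(z + 1)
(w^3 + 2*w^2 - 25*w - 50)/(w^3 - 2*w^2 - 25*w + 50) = (w + 2)/(w - 2)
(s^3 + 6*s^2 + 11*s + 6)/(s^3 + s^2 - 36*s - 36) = (s^2 + 5*s + 6)/(s^2 - 36)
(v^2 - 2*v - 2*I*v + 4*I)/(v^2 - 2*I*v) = (v - 2)/v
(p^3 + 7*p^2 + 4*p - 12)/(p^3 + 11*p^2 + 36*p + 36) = (p - 1)/(p + 3)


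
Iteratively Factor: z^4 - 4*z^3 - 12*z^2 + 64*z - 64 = (z - 4)*(z^3 - 12*z + 16) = (z - 4)*(z - 2)*(z^2 + 2*z - 8) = (z - 4)*(z - 2)^2*(z + 4)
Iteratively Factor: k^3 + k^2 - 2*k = (k - 1)*(k^2 + 2*k) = k*(k - 1)*(k + 2)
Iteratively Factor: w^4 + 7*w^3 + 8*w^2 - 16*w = (w)*(w^3 + 7*w^2 + 8*w - 16) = w*(w + 4)*(w^2 + 3*w - 4) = w*(w - 1)*(w + 4)*(w + 4)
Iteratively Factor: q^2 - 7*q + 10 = (q - 2)*(q - 5)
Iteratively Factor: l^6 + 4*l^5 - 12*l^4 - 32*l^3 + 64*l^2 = (l)*(l^5 + 4*l^4 - 12*l^3 - 32*l^2 + 64*l) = l*(l + 4)*(l^4 - 12*l^2 + 16*l) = l*(l - 2)*(l + 4)*(l^3 + 2*l^2 - 8*l) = l*(l - 2)*(l + 4)^2*(l^2 - 2*l) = l^2*(l - 2)*(l + 4)^2*(l - 2)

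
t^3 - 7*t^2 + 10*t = t*(t - 5)*(t - 2)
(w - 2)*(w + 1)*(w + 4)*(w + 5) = w^4 + 8*w^3 + 9*w^2 - 38*w - 40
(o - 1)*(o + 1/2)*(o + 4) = o^3 + 7*o^2/2 - 5*o/2 - 2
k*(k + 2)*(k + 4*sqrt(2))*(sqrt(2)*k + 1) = sqrt(2)*k^4 + 2*sqrt(2)*k^3 + 9*k^3 + 4*sqrt(2)*k^2 + 18*k^2 + 8*sqrt(2)*k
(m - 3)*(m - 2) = m^2 - 5*m + 6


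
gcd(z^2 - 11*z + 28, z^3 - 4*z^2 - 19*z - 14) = z - 7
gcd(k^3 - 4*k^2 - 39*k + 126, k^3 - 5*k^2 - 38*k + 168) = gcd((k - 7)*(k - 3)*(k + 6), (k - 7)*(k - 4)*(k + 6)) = k^2 - k - 42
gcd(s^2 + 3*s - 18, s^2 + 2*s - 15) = s - 3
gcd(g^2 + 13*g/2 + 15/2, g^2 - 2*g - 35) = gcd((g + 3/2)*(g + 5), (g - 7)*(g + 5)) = g + 5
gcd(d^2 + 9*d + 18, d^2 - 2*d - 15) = d + 3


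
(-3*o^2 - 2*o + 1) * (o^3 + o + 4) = -3*o^5 - 2*o^4 - 2*o^3 - 14*o^2 - 7*o + 4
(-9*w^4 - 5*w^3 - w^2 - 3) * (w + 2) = -9*w^5 - 23*w^4 - 11*w^3 - 2*w^2 - 3*w - 6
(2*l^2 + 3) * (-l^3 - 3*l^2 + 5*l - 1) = -2*l^5 - 6*l^4 + 7*l^3 - 11*l^2 + 15*l - 3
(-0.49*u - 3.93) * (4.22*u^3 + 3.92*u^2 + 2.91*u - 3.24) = -2.0678*u^4 - 18.5054*u^3 - 16.8315*u^2 - 9.8487*u + 12.7332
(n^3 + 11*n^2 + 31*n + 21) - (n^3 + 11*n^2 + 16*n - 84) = 15*n + 105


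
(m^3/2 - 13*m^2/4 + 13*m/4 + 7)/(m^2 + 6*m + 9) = (2*m^3 - 13*m^2 + 13*m + 28)/(4*(m^2 + 6*m + 9))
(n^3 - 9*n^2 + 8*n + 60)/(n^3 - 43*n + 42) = (n^2 - 3*n - 10)/(n^2 + 6*n - 7)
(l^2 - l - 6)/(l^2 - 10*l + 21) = (l + 2)/(l - 7)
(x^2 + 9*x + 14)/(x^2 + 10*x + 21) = (x + 2)/(x + 3)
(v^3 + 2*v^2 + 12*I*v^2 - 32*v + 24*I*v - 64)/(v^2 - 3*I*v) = (v^3 + v^2*(2 + 12*I) + 8*v*(-4 + 3*I) - 64)/(v*(v - 3*I))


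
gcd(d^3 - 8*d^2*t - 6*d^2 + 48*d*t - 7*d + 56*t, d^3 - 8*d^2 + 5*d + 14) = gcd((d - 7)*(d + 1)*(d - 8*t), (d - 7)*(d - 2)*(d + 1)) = d^2 - 6*d - 7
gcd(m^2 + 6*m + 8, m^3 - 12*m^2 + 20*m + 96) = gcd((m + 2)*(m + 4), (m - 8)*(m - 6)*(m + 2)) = m + 2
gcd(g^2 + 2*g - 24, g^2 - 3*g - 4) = g - 4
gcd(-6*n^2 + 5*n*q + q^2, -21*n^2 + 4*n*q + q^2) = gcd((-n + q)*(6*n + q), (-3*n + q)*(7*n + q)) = 1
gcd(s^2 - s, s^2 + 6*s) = s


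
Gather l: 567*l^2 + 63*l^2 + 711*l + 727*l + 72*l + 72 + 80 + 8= 630*l^2 + 1510*l + 160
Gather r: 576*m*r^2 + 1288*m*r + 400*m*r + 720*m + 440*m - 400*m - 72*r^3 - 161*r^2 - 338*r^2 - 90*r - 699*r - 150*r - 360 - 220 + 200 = 760*m - 72*r^3 + r^2*(576*m - 499) + r*(1688*m - 939) - 380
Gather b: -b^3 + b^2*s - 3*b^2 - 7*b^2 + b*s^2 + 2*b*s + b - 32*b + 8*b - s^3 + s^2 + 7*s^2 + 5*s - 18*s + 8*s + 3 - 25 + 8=-b^3 + b^2*(s - 10) + b*(s^2 + 2*s - 23) - s^3 + 8*s^2 - 5*s - 14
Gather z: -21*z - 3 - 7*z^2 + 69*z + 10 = -7*z^2 + 48*z + 7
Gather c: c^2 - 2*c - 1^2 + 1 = c^2 - 2*c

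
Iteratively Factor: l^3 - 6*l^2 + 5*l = (l - 1)*(l^2 - 5*l) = l*(l - 1)*(l - 5)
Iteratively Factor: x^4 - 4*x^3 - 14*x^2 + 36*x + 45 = (x - 5)*(x^3 + x^2 - 9*x - 9) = (x - 5)*(x + 1)*(x^2 - 9) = (x - 5)*(x + 1)*(x + 3)*(x - 3)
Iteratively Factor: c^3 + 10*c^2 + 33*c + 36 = (c + 4)*(c^2 + 6*c + 9) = (c + 3)*(c + 4)*(c + 3)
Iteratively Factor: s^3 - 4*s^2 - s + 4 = (s - 4)*(s^2 - 1) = (s - 4)*(s + 1)*(s - 1)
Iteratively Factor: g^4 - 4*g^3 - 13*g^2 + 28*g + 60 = (g - 5)*(g^3 + g^2 - 8*g - 12) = (g - 5)*(g + 2)*(g^2 - g - 6) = (g - 5)*(g + 2)^2*(g - 3)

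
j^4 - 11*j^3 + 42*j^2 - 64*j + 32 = (j - 4)^2*(j - 2)*(j - 1)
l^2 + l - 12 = (l - 3)*(l + 4)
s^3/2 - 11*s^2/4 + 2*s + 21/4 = (s/2 + 1/2)*(s - 7/2)*(s - 3)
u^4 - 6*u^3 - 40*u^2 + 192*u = u*(u - 8)*(u - 4)*(u + 6)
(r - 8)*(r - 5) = r^2 - 13*r + 40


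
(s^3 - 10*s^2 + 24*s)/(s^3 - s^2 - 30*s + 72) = s*(s - 6)/(s^2 + 3*s - 18)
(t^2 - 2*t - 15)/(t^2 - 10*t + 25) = (t + 3)/(t - 5)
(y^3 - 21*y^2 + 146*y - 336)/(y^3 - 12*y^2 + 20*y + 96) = (y - 7)/(y + 2)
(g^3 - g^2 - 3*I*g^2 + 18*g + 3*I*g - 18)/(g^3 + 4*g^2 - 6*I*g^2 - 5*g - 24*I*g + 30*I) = (g + 3*I)/(g + 5)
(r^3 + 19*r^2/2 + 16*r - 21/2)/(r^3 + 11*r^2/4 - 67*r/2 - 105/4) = 2*(2*r^2 + 5*r - 3)/(4*r^2 - 17*r - 15)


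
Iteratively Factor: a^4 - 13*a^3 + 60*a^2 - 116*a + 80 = (a - 2)*(a^3 - 11*a^2 + 38*a - 40) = (a - 4)*(a - 2)*(a^2 - 7*a + 10) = (a - 4)*(a - 2)^2*(a - 5)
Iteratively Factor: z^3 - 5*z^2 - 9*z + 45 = (z - 3)*(z^2 - 2*z - 15) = (z - 5)*(z - 3)*(z + 3)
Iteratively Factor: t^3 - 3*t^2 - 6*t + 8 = (t - 4)*(t^2 + t - 2) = (t - 4)*(t - 1)*(t + 2)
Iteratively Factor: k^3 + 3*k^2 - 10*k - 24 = (k - 3)*(k^2 + 6*k + 8) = (k - 3)*(k + 4)*(k + 2)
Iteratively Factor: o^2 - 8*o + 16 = (o - 4)*(o - 4)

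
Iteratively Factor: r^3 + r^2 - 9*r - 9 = (r + 1)*(r^2 - 9) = (r + 1)*(r + 3)*(r - 3)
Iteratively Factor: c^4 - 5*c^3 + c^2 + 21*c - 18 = (c - 1)*(c^3 - 4*c^2 - 3*c + 18) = (c - 3)*(c - 1)*(c^2 - c - 6) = (c - 3)^2*(c - 1)*(c + 2)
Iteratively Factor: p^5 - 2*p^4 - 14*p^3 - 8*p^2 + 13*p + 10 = (p + 2)*(p^4 - 4*p^3 - 6*p^2 + 4*p + 5) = (p - 5)*(p + 2)*(p^3 + p^2 - p - 1) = (p - 5)*(p + 1)*(p + 2)*(p^2 - 1) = (p - 5)*(p + 1)^2*(p + 2)*(p - 1)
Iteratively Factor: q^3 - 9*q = (q)*(q^2 - 9) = q*(q - 3)*(q + 3)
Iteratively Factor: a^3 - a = (a + 1)*(a^2 - a) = a*(a + 1)*(a - 1)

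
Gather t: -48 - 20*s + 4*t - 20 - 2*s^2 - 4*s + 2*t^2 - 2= -2*s^2 - 24*s + 2*t^2 + 4*t - 70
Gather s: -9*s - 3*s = -12*s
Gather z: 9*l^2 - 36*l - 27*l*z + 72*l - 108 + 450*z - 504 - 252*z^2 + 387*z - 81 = 9*l^2 + 36*l - 252*z^2 + z*(837 - 27*l) - 693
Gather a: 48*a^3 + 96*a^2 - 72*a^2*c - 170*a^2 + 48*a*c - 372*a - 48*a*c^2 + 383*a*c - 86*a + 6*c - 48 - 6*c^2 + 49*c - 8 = 48*a^3 + a^2*(-72*c - 74) + a*(-48*c^2 + 431*c - 458) - 6*c^2 + 55*c - 56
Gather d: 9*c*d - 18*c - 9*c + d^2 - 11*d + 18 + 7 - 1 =-27*c + d^2 + d*(9*c - 11) + 24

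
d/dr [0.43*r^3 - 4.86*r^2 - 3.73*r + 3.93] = 1.29*r^2 - 9.72*r - 3.73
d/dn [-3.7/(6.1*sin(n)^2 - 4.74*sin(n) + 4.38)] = (45.14*sin(n) - 17.538)*cos(n)/(6.1*sin(n)^2 - 4.74*sin(n) + 4.38)^2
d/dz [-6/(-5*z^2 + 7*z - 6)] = 6*(7 - 10*z)/(5*z^2 - 7*z + 6)^2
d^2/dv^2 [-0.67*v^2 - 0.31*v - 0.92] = -1.34000000000000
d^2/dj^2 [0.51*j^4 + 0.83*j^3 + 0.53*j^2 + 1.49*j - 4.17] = 6.12*j^2 + 4.98*j + 1.06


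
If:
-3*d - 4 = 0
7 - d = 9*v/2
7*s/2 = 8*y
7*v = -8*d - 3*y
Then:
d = -4/3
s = -992/567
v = 50/27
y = -62/81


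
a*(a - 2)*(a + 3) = a^3 + a^2 - 6*a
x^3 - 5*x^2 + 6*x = x*(x - 3)*(x - 2)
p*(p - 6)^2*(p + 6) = p^4 - 6*p^3 - 36*p^2 + 216*p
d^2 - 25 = (d - 5)*(d + 5)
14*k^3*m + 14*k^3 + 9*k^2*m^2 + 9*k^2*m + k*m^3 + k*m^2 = (2*k + m)*(7*k + m)*(k*m + k)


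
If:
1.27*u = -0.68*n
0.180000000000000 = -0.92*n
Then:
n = -0.20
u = 0.10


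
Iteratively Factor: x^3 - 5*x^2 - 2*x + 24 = (x + 2)*(x^2 - 7*x + 12) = (x - 3)*(x + 2)*(x - 4)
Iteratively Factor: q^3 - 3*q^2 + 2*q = (q)*(q^2 - 3*q + 2) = q*(q - 2)*(q - 1)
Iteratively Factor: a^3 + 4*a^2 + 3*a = (a + 1)*(a^2 + 3*a) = a*(a + 1)*(a + 3)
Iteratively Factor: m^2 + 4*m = (m + 4)*(m)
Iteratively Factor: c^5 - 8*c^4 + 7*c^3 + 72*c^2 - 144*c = (c)*(c^4 - 8*c^3 + 7*c^2 + 72*c - 144) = c*(c - 4)*(c^3 - 4*c^2 - 9*c + 36) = c*(c - 4)^2*(c^2 - 9) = c*(c - 4)^2*(c + 3)*(c - 3)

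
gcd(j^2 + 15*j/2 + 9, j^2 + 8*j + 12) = j + 6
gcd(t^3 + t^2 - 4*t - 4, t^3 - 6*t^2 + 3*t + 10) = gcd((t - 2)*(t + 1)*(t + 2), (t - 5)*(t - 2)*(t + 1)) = t^2 - t - 2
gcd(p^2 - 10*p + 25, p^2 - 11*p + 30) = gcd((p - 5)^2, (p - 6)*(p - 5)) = p - 5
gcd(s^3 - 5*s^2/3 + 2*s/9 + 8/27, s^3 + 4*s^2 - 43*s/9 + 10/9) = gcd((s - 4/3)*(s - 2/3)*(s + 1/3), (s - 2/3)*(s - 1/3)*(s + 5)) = s - 2/3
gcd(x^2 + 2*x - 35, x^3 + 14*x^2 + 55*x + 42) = x + 7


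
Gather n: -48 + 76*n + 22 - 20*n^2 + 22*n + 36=-20*n^2 + 98*n + 10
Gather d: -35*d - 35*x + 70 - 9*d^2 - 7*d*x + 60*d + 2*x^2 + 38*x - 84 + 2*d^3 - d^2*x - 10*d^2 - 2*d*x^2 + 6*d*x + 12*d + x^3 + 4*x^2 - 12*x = 2*d^3 + d^2*(-x - 19) + d*(-2*x^2 - x + 37) + x^3 + 6*x^2 - 9*x - 14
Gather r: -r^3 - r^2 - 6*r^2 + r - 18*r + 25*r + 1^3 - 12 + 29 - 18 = -r^3 - 7*r^2 + 8*r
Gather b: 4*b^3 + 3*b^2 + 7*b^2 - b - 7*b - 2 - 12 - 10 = 4*b^3 + 10*b^2 - 8*b - 24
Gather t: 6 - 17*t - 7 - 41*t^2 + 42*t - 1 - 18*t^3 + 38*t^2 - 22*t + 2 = -18*t^3 - 3*t^2 + 3*t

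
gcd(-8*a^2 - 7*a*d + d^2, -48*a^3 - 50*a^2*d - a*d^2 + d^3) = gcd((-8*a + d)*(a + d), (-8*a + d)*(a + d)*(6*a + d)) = 8*a^2 + 7*a*d - d^2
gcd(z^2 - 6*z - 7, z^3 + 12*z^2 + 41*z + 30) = z + 1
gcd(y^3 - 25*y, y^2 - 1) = 1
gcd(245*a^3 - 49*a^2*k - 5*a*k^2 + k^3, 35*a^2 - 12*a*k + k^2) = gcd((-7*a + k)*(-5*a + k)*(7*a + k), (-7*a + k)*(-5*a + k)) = 35*a^2 - 12*a*k + k^2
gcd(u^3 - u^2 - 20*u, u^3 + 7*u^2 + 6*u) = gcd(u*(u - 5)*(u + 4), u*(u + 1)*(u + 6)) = u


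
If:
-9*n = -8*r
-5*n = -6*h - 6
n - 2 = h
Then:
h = 4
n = 6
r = 27/4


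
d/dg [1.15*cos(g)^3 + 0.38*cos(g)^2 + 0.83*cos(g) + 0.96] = (3.45*sin(g)^2 - 0.76*cos(g) - 4.28)*sin(g)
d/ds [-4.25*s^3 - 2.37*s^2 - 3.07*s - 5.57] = -12.75*s^2 - 4.74*s - 3.07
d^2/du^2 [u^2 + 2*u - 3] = 2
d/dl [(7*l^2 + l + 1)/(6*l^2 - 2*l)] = (-10*l^2 - 6*l + 1)/(2*l^2*(9*l^2 - 6*l + 1))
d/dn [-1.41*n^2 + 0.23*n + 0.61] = 0.23 - 2.82*n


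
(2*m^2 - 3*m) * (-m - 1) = -2*m^3 + m^2 + 3*m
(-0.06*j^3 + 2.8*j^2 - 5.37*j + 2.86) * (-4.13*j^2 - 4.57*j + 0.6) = 0.2478*j^5 - 11.2898*j^4 + 9.3461*j^3 + 14.4091*j^2 - 16.2922*j + 1.716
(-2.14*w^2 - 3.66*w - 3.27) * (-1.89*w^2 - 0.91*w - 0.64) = 4.0446*w^4 + 8.8648*w^3 + 10.8805*w^2 + 5.3181*w + 2.0928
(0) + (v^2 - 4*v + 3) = v^2 - 4*v + 3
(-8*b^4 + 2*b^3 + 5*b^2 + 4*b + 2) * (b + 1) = -8*b^5 - 6*b^4 + 7*b^3 + 9*b^2 + 6*b + 2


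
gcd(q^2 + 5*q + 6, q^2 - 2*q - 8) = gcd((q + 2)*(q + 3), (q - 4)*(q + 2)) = q + 2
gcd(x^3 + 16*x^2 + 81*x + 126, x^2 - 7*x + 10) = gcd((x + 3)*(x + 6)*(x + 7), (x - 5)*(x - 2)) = 1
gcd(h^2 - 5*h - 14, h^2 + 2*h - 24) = 1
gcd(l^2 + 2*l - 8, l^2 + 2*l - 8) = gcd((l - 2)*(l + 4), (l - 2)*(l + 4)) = l^2 + 2*l - 8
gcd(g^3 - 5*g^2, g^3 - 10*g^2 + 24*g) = g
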